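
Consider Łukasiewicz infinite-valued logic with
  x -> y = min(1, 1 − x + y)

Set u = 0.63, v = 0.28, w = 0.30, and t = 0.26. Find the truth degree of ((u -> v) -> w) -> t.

0.61

u -> v = min(1, 1 − 0.63 + 0.28) = min(1, 0.65) = 0.65
(u -> v) -> w = min(1, 1 − 0.65 + 0.30) = min(1, 0.65) = 0.65
((u -> v) -> w) -> t = min(1, 1 − 0.65 + 0.26) = min(1, 0.61) = 0.61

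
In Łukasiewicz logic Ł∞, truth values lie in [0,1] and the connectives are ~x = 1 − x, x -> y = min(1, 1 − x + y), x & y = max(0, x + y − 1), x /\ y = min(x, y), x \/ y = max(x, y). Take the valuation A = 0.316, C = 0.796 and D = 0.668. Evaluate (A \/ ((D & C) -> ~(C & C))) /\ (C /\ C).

D & C = max(0, 0.668 + 0.796 − 1) = max(0, 0.464) = 0.464
C & C = max(0, 0.796 + 0.796 − 1) = max(0, 0.592) = 0.592
~(C & C) = 1 − 0.592 = 0.408
(D & C) -> ~(C & C) = min(1, 1 − 0.464 + 0.408) = min(1, 0.944) = 0.944
A \/ ((D & C) -> ~(C & C)) = max(0.316, 0.944) = 0.944
C /\ C = min(0.796, 0.796) = 0.796
(A \/ ((D & C) -> ~(C & C))) /\ (C /\ C) = min(0.944, 0.796) = 0.796

0.796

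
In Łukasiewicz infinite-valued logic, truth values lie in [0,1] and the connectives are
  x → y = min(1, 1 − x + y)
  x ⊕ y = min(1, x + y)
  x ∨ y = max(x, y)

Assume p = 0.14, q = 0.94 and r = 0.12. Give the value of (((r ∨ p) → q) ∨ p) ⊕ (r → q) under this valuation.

1.00

r ∨ p = max(0.12, 0.14) = 0.14
(r ∨ p) → q = min(1, 1 − 0.14 + 0.94) = min(1, 1.80) = 1.00
((r ∨ p) → q) ∨ p = max(1.00, 0.14) = 1.00
r → q = min(1, 1 − 0.12 + 0.94) = min(1, 1.82) = 1.00
(((r ∨ p) → q) ∨ p) ⊕ (r → q) = min(1, 1.00 + 1.00) = min(1, 2.00) = 1.00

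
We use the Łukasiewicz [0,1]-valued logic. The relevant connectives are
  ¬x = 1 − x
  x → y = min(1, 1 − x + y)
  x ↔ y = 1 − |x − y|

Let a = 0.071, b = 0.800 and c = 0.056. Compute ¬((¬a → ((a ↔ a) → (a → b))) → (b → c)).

0.744

¬a = 1 − 0.071 = 0.929
a ↔ a = 1 − |0.071 − 0.071| = 1 − 0.000 = 1.000
a → b = min(1, 1 − 0.071 + 0.800) = min(1, 1.729) = 1.000
(a ↔ a) → (a → b) = min(1, 1 − 1.000 + 1.000) = min(1, 1.000) = 1.000
¬a → ((a ↔ a) → (a → b)) = min(1, 1 − 0.929 + 1.000) = min(1, 1.071) = 1.000
b → c = min(1, 1 − 0.800 + 0.056) = min(1, 0.256) = 0.256
(¬a → ((a ↔ a) → (a → b))) → (b → c) = min(1, 1 − 1.000 + 0.256) = min(1, 0.256) = 0.256
¬((¬a → ((a ↔ a) → (a → b))) → (b → c)) = 1 − 0.256 = 0.744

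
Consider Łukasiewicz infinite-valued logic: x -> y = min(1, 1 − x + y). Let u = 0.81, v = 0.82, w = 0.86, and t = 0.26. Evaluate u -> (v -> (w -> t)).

0.77

w -> t = min(1, 1 − 0.86 + 0.26) = min(1, 0.40) = 0.40
v -> (w -> t) = min(1, 1 − 0.82 + 0.40) = min(1, 0.58) = 0.58
u -> (v -> (w -> t)) = min(1, 1 − 0.81 + 0.58) = min(1, 0.77) = 0.77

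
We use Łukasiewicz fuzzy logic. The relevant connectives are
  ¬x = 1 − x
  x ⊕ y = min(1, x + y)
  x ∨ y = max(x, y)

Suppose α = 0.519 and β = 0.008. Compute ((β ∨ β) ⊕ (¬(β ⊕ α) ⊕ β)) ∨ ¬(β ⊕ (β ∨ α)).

0.489

β ∨ β = max(0.008, 0.008) = 0.008
β ⊕ α = min(1, 0.008 + 0.519) = min(1, 0.527) = 0.527
¬(β ⊕ α) = 1 − 0.527 = 0.473
¬(β ⊕ α) ⊕ β = min(1, 0.473 + 0.008) = min(1, 0.481) = 0.481
(β ∨ β) ⊕ (¬(β ⊕ α) ⊕ β) = min(1, 0.008 + 0.481) = min(1, 0.489) = 0.489
β ∨ α = max(0.008, 0.519) = 0.519
β ⊕ (β ∨ α) = min(1, 0.008 + 0.519) = min(1, 0.527) = 0.527
¬(β ⊕ (β ∨ α)) = 1 − 0.527 = 0.473
((β ∨ β) ⊕ (¬(β ⊕ α) ⊕ β)) ∨ ¬(β ⊕ (β ∨ α)) = max(0.489, 0.473) = 0.489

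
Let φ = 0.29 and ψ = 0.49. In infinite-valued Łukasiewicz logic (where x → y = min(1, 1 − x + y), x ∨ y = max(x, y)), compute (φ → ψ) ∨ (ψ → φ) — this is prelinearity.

1.00

φ → ψ = min(1, 1 − 0.29 + 0.49) = min(1, 1.20) = 1.00
ψ → φ = min(1, 1 − 0.49 + 0.29) = min(1, 0.80) = 0.80
(φ → ψ) ∨ (ψ → φ) = max(1.00, 0.80) = 1.00
(As expected: a Ł∞-tautology — holds in every MV-chain.)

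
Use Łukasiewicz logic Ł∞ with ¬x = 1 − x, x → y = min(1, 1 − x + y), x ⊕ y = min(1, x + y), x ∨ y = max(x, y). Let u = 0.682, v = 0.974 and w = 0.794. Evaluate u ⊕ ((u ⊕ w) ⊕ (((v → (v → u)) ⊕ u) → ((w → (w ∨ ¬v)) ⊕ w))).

1.000

u ⊕ w = min(1, 0.682 + 0.794) = min(1, 1.476) = 1.000
v → u = min(1, 1 − 0.974 + 0.682) = min(1, 0.708) = 0.708
v → (v → u) = min(1, 1 − 0.974 + 0.708) = min(1, 0.734) = 0.734
(v → (v → u)) ⊕ u = min(1, 0.734 + 0.682) = min(1, 1.416) = 1.000
¬v = 1 − 0.974 = 0.026
w ∨ ¬v = max(0.794, 0.026) = 0.794
w → (w ∨ ¬v) = min(1, 1 − 0.794 + 0.794) = min(1, 1.000) = 1.000
(w → (w ∨ ¬v)) ⊕ w = min(1, 1.000 + 0.794) = min(1, 1.794) = 1.000
((v → (v → u)) ⊕ u) → ((w → (w ∨ ¬v)) ⊕ w) = min(1, 1 − 1.000 + 1.000) = min(1, 1.000) = 1.000
(u ⊕ w) ⊕ (((v → (v → u)) ⊕ u) → ((w → (w ∨ ¬v)) ⊕ w)) = min(1, 1.000 + 1.000) = min(1, 2.000) = 1.000
u ⊕ ((u ⊕ w) ⊕ (((v → (v → u)) ⊕ u) → ((w → (w ∨ ¬v)) ⊕ w))) = min(1, 0.682 + 1.000) = min(1, 1.682) = 1.000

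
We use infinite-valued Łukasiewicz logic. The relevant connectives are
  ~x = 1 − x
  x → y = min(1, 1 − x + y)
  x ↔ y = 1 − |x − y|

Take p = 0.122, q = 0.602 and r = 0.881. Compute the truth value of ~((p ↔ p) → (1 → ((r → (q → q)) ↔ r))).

0.119

p ↔ p = 1 − |0.122 − 0.122| = 1 − 0.000 = 1.000
q → q = min(1, 1 − 0.602 + 0.602) = min(1, 1.000) = 1.000
r → (q → q) = min(1, 1 − 0.881 + 1.000) = min(1, 1.119) = 1.000
(r → (q → q)) ↔ r = 1 − |1.000 − 0.881| = 1 − 0.119 = 0.881
1 → ((r → (q → q)) ↔ r) = min(1, 1 − 1.000 + 0.881) = min(1, 0.881) = 0.881
(p ↔ p) → (1 → ((r → (q → q)) ↔ r)) = min(1, 1 − 1.000 + 0.881) = min(1, 0.881) = 0.881
~((p ↔ p) → (1 → ((r → (q → q)) ↔ r))) = 1 − 0.881 = 0.119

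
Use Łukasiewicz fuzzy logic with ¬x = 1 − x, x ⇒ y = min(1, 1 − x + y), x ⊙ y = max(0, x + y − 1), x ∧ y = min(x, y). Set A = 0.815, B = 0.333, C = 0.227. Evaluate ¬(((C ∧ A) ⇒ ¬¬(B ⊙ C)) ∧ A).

0.227

C ∧ A = min(0.227, 0.815) = 0.227
B ⊙ C = max(0, 0.333 + 0.227 − 1) = max(0, -0.440) = 0.000
¬(B ⊙ C) = 1 − 0.000 = 1.000
¬¬(B ⊙ C) = 1 − 1.000 = 0.000
(C ∧ A) ⇒ ¬¬(B ⊙ C) = min(1, 1 − 0.227 + 0.000) = min(1, 0.773) = 0.773
((C ∧ A) ⇒ ¬¬(B ⊙ C)) ∧ A = min(0.773, 0.815) = 0.773
¬(((C ∧ A) ⇒ ¬¬(B ⊙ C)) ∧ A) = 1 − 0.773 = 0.227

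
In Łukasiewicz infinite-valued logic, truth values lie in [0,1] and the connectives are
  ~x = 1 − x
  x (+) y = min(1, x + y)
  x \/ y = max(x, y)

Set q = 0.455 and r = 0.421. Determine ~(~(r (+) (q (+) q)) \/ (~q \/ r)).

q (+) q = min(1, 0.455 + 0.455) = min(1, 0.910) = 0.910
r (+) (q (+) q) = min(1, 0.421 + 0.910) = min(1, 1.331) = 1.000
~(r (+) (q (+) q)) = 1 − 1.000 = 0.000
~q = 1 − 0.455 = 0.545
~q \/ r = max(0.545, 0.421) = 0.545
~(r (+) (q (+) q)) \/ (~q \/ r) = max(0.000, 0.545) = 0.545
~(~(r (+) (q (+) q)) \/ (~q \/ r)) = 1 − 0.545 = 0.455

0.455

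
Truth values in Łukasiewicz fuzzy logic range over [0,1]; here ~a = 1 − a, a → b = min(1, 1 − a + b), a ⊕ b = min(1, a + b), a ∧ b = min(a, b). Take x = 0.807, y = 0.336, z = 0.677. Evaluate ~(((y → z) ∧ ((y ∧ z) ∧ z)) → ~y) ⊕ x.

y → z = min(1, 1 − 0.336 + 0.677) = min(1, 1.341) = 1.000
y ∧ z = min(0.336, 0.677) = 0.336
(y ∧ z) ∧ z = min(0.336, 0.677) = 0.336
(y → z) ∧ ((y ∧ z) ∧ z) = min(1.000, 0.336) = 0.336
~y = 1 − 0.336 = 0.664
((y → z) ∧ ((y ∧ z) ∧ z)) → ~y = min(1, 1 − 0.336 + 0.664) = min(1, 1.328) = 1.000
~(((y → z) ∧ ((y ∧ z) ∧ z)) → ~y) = 1 − 1.000 = 0.000
~(((y → z) ∧ ((y ∧ z) ∧ z)) → ~y) ⊕ x = min(1, 0.000 + 0.807) = min(1, 0.807) = 0.807

0.807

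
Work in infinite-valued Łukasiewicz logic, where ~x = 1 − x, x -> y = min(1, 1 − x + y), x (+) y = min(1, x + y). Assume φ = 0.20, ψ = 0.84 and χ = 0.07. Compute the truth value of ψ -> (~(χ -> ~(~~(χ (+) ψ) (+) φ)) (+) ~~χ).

0.30

χ (+) ψ = min(1, 0.07 + 0.84) = min(1, 0.91) = 0.91
~(χ (+) ψ) = 1 − 0.91 = 0.09
~~(χ (+) ψ) = 1 − 0.09 = 0.91
~~(χ (+) ψ) (+) φ = min(1, 0.91 + 0.20) = min(1, 1.11) = 1.00
~(~~(χ (+) ψ) (+) φ) = 1 − 1.00 = 0.00
χ -> ~(~~(χ (+) ψ) (+) φ) = min(1, 1 − 0.07 + 0.00) = min(1, 0.93) = 0.93
~(χ -> ~(~~(χ (+) ψ) (+) φ)) = 1 − 0.93 = 0.07
~χ = 1 − 0.07 = 0.93
~~χ = 1 − 0.93 = 0.07
~(χ -> ~(~~(χ (+) ψ) (+) φ)) (+) ~~χ = min(1, 0.07 + 0.07) = min(1, 0.14) = 0.14
ψ -> (~(χ -> ~(~~(χ (+) ψ) (+) φ)) (+) ~~χ) = min(1, 1 − 0.84 + 0.14) = min(1, 0.30) = 0.30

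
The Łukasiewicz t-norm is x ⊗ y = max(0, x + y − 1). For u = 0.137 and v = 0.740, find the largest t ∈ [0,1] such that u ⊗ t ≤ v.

1.000

The residuum of the Łukasiewicz t-norm gives the supremum: min(1, 1 − 0.137 + 0.740).
1 − 0.137 + 0.740 = 1.603, so t = min(1, 1.603) = 1.000.
Check: 0.137 ⊗ 1.000 = max(0, 0.137) = 0.137 ≤ 0.740.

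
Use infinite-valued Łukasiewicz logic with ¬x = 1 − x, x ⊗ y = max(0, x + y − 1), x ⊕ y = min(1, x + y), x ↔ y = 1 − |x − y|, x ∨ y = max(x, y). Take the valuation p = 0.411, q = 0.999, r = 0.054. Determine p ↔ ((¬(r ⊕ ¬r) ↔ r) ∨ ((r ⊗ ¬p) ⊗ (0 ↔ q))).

¬r = 1 − 0.054 = 0.946
r ⊕ ¬r = min(1, 0.054 + 0.946) = min(1, 1.000) = 1.000
¬(r ⊕ ¬r) = 1 − 1.000 = 0.000
¬(r ⊕ ¬r) ↔ r = 1 − |0.000 − 0.054| = 1 − 0.054 = 0.946
¬p = 1 − 0.411 = 0.589
r ⊗ ¬p = max(0, 0.054 + 0.589 − 1) = max(0, -0.357) = 0.000
0 ↔ q = 1 − |0.000 − 0.999| = 1 − 0.999 = 0.001
(r ⊗ ¬p) ⊗ (0 ↔ q) = max(0, 0.000 + 0.001 − 1) = max(0, -0.999) = 0.000
(¬(r ⊕ ¬r) ↔ r) ∨ ((r ⊗ ¬p) ⊗ (0 ↔ q)) = max(0.946, 0.000) = 0.946
p ↔ ((¬(r ⊕ ¬r) ↔ r) ∨ ((r ⊗ ¬p) ⊗ (0 ↔ q))) = 1 − |0.411 − 0.946| = 1 − 0.535 = 0.465

0.465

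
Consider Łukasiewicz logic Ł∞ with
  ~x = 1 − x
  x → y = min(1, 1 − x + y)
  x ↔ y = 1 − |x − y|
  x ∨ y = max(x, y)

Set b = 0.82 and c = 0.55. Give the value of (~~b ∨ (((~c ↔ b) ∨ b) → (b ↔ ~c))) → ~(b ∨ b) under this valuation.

~b = 1 − 0.82 = 0.18
~~b = 1 − 0.18 = 0.82
~c = 1 − 0.55 = 0.45
~c ↔ b = 1 − |0.45 − 0.82| = 1 − 0.37 = 0.63
(~c ↔ b) ∨ b = max(0.63, 0.82) = 0.82
b ↔ ~c = 1 − |0.82 − 0.45| = 1 − 0.37 = 0.63
((~c ↔ b) ∨ b) → (b ↔ ~c) = min(1, 1 − 0.82 + 0.63) = min(1, 0.81) = 0.81
~~b ∨ (((~c ↔ b) ∨ b) → (b ↔ ~c)) = max(0.82, 0.81) = 0.82
b ∨ b = max(0.82, 0.82) = 0.82
~(b ∨ b) = 1 − 0.82 = 0.18
(~~b ∨ (((~c ↔ b) ∨ b) → (b ↔ ~c))) → ~(b ∨ b) = min(1, 1 − 0.82 + 0.18) = min(1, 0.36) = 0.36

0.36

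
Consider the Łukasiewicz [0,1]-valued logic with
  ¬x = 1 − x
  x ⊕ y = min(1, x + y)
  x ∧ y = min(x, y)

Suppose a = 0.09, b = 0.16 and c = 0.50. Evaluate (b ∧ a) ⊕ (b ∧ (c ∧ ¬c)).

b ∧ a = min(0.16, 0.09) = 0.09
¬c = 1 − 0.50 = 0.50
c ∧ ¬c = min(0.50, 0.50) = 0.50
b ∧ (c ∧ ¬c) = min(0.16, 0.50) = 0.16
(b ∧ a) ⊕ (b ∧ (c ∧ ¬c)) = min(1, 0.09 + 0.16) = min(1, 0.25) = 0.25

0.25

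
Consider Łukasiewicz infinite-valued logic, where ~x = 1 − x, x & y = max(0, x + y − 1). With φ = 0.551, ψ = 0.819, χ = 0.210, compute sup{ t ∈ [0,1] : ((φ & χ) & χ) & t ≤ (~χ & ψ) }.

1.000

φ & χ = max(0, 0.551 + 0.210 − 1) = max(0, -0.239) = 0.000
(φ & χ) & χ = max(0, 0.000 + 0.210 − 1) = max(0, -0.790) = 0.000
So the left factor is (φ & χ) & χ = 0.000.
~χ = 1 − 0.210 = 0.790
~χ & ψ = max(0, 0.790 + 0.819 − 1) = max(0, 0.609) = 0.609
So the right-hand bound is ~χ & ψ = 0.609.
The residuum of the Łukasiewicz t-norm gives the supremum: min(1, 1 − 0.000 + 0.609).
1 − 0.000 + 0.609 = 1.609, so t = min(1, 1.609) = 1.000.
Check: 0.000 & 1.000 = max(0, 0.000) = 0.000 ≤ 0.609.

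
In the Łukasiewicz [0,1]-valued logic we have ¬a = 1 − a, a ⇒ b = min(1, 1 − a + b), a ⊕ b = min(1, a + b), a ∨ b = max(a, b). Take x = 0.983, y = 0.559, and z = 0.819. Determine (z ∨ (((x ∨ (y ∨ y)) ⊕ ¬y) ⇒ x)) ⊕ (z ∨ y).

y ∨ y = max(0.559, 0.559) = 0.559
x ∨ (y ∨ y) = max(0.983, 0.559) = 0.983
¬y = 1 − 0.559 = 0.441
(x ∨ (y ∨ y)) ⊕ ¬y = min(1, 0.983 + 0.441) = min(1, 1.424) = 1.000
((x ∨ (y ∨ y)) ⊕ ¬y) ⇒ x = min(1, 1 − 1.000 + 0.983) = min(1, 0.983) = 0.983
z ∨ (((x ∨ (y ∨ y)) ⊕ ¬y) ⇒ x) = max(0.819, 0.983) = 0.983
z ∨ y = max(0.819, 0.559) = 0.819
(z ∨ (((x ∨ (y ∨ y)) ⊕ ¬y) ⇒ x)) ⊕ (z ∨ y) = min(1, 0.983 + 0.819) = min(1, 1.802) = 1.000

1.000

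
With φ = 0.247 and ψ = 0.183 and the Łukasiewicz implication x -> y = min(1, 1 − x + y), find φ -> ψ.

0.936

φ -> ψ = min(1, 1 − 0.247 + 0.183) = min(1, 0.936) = 0.936
For comparison, the Gödel implication (1 if x ≤ y else y) would give 0.183.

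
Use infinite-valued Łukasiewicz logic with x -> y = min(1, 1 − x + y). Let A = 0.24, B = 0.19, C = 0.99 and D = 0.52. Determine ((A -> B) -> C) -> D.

0.52

A -> B = min(1, 1 − 0.24 + 0.19) = min(1, 0.95) = 0.95
(A -> B) -> C = min(1, 1 − 0.95 + 0.99) = min(1, 1.04) = 1.00
((A -> B) -> C) -> D = min(1, 1 − 1.00 + 0.52) = min(1, 0.52) = 0.52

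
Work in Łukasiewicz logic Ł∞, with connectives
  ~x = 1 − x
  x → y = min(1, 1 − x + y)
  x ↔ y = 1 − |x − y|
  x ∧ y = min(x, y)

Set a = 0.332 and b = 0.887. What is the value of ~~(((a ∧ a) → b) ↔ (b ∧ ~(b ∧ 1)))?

a ∧ a = min(0.332, 0.332) = 0.332
(a ∧ a) → b = min(1, 1 − 0.332 + 0.887) = min(1, 1.555) = 1.000
b ∧ 1 = min(0.887, 1.000) = 0.887
~(b ∧ 1) = 1 − 0.887 = 0.113
b ∧ ~(b ∧ 1) = min(0.887, 0.113) = 0.113
((a ∧ a) → b) ↔ (b ∧ ~(b ∧ 1)) = 1 − |1.000 − 0.113| = 1 − 0.887 = 0.113
~(((a ∧ a) → b) ↔ (b ∧ ~(b ∧ 1))) = 1 − 0.113 = 0.887
~~(((a ∧ a) → b) ↔ (b ∧ ~(b ∧ 1))) = 1 − 0.887 = 0.113

0.113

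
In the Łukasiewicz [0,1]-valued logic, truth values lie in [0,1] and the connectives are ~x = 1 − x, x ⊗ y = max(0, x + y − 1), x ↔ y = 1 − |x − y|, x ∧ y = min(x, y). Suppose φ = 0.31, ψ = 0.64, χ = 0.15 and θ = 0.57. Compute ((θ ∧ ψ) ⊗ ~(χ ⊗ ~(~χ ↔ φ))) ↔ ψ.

0.93

θ ∧ ψ = min(0.57, 0.64) = 0.57
~χ = 1 − 0.15 = 0.85
~χ ↔ φ = 1 − |0.85 − 0.31| = 1 − 0.54 = 0.46
~(~χ ↔ φ) = 1 − 0.46 = 0.54
χ ⊗ ~(~χ ↔ φ) = max(0, 0.15 + 0.54 − 1) = max(0, -0.31) = 0.00
~(χ ⊗ ~(~χ ↔ φ)) = 1 − 0.00 = 1.00
(θ ∧ ψ) ⊗ ~(χ ⊗ ~(~χ ↔ φ)) = max(0, 0.57 + 1.00 − 1) = max(0, 0.57) = 0.57
((θ ∧ ψ) ⊗ ~(χ ⊗ ~(~χ ↔ φ))) ↔ ψ = 1 − |0.57 − 0.64| = 1 − 0.07 = 0.93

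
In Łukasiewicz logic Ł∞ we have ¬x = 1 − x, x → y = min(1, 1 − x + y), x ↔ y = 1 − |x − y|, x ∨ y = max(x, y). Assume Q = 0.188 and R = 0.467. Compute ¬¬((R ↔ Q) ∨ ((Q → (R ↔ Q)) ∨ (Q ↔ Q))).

R ↔ Q = 1 − |0.467 − 0.188| = 1 − 0.279 = 0.721
Q → (R ↔ Q) = min(1, 1 − 0.188 + 0.721) = min(1, 1.533) = 1.000
Q ↔ Q = 1 − |0.188 − 0.188| = 1 − 0.000 = 1.000
(Q → (R ↔ Q)) ∨ (Q ↔ Q) = max(1.000, 1.000) = 1.000
(R ↔ Q) ∨ ((Q → (R ↔ Q)) ∨ (Q ↔ Q)) = max(0.721, 1.000) = 1.000
¬((R ↔ Q) ∨ ((Q → (R ↔ Q)) ∨ (Q ↔ Q))) = 1 − 1.000 = 0.000
¬¬((R ↔ Q) ∨ ((Q → (R ↔ Q)) ∨ (Q ↔ Q))) = 1 − 0.000 = 1.000

1.000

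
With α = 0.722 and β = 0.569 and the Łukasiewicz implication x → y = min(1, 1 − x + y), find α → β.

0.847

α → β = min(1, 1 − 0.722 + 0.569) = min(1, 0.847) = 0.847
For comparison, the Gödel implication (1 if x ≤ y else y) would give 0.569.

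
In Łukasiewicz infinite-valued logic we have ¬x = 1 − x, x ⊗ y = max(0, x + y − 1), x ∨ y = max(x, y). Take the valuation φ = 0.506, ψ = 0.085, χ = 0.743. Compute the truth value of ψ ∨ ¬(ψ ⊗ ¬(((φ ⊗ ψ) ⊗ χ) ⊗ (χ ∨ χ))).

0.915

φ ⊗ ψ = max(0, 0.506 + 0.085 − 1) = max(0, -0.409) = 0.000
(φ ⊗ ψ) ⊗ χ = max(0, 0.000 + 0.743 − 1) = max(0, -0.257) = 0.000
χ ∨ χ = max(0.743, 0.743) = 0.743
((φ ⊗ ψ) ⊗ χ) ⊗ (χ ∨ χ) = max(0, 0.000 + 0.743 − 1) = max(0, -0.257) = 0.000
¬(((φ ⊗ ψ) ⊗ χ) ⊗ (χ ∨ χ)) = 1 − 0.000 = 1.000
ψ ⊗ ¬(((φ ⊗ ψ) ⊗ χ) ⊗ (χ ∨ χ)) = max(0, 0.085 + 1.000 − 1) = max(0, 0.085) = 0.085
¬(ψ ⊗ ¬(((φ ⊗ ψ) ⊗ χ) ⊗ (χ ∨ χ))) = 1 − 0.085 = 0.915
ψ ∨ ¬(ψ ⊗ ¬(((φ ⊗ ψ) ⊗ χ) ⊗ (χ ∨ χ))) = max(0.085, 0.915) = 0.915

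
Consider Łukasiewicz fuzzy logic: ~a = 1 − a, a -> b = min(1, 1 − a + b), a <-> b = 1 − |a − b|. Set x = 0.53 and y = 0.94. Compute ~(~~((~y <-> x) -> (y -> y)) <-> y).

0.06

~y = 1 − 0.94 = 0.06
~y <-> x = 1 − |0.06 − 0.53| = 1 − 0.47 = 0.53
y -> y = min(1, 1 − 0.94 + 0.94) = min(1, 1.00) = 1.00
(~y <-> x) -> (y -> y) = min(1, 1 − 0.53 + 1.00) = min(1, 1.47) = 1.00
~((~y <-> x) -> (y -> y)) = 1 − 1.00 = 0.00
~~((~y <-> x) -> (y -> y)) = 1 − 0.00 = 1.00
~~((~y <-> x) -> (y -> y)) <-> y = 1 − |1.00 − 0.94| = 1 − 0.06 = 0.94
~(~~((~y <-> x) -> (y -> y)) <-> y) = 1 − 0.94 = 0.06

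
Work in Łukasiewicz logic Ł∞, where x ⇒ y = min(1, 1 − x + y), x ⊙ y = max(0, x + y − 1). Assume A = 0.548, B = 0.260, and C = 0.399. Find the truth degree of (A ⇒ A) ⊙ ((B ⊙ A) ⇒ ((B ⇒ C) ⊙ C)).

1.000

A ⇒ A = min(1, 1 − 0.548 + 0.548) = min(1, 1.000) = 1.000
B ⊙ A = max(0, 0.260 + 0.548 − 1) = max(0, -0.192) = 0.000
B ⇒ C = min(1, 1 − 0.260 + 0.399) = min(1, 1.139) = 1.000
(B ⇒ C) ⊙ C = max(0, 1.000 + 0.399 − 1) = max(0, 0.399) = 0.399
(B ⊙ A) ⇒ ((B ⇒ C) ⊙ C) = min(1, 1 − 0.000 + 0.399) = min(1, 1.399) = 1.000
(A ⇒ A) ⊙ ((B ⊙ A) ⇒ ((B ⇒ C) ⊙ C)) = max(0, 1.000 + 1.000 − 1) = max(0, 1.000) = 1.000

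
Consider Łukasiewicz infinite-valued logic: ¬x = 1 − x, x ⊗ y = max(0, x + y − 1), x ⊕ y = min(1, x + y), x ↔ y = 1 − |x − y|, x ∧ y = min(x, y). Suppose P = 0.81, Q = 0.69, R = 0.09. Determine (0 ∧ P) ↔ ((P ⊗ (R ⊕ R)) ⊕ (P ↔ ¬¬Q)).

0.12

0 ∧ P = min(0.00, 0.81) = 0.00
R ⊕ R = min(1, 0.09 + 0.09) = min(1, 0.18) = 0.18
P ⊗ (R ⊕ R) = max(0, 0.81 + 0.18 − 1) = max(0, -0.01) = 0.00
¬Q = 1 − 0.69 = 0.31
¬¬Q = 1 − 0.31 = 0.69
P ↔ ¬¬Q = 1 − |0.81 − 0.69| = 1 − 0.12 = 0.88
(P ⊗ (R ⊕ R)) ⊕ (P ↔ ¬¬Q) = min(1, 0.00 + 0.88) = min(1, 0.88) = 0.88
(0 ∧ P) ↔ ((P ⊗ (R ⊕ R)) ⊕ (P ↔ ¬¬Q)) = 1 − |0.00 − 0.88| = 1 − 0.88 = 0.12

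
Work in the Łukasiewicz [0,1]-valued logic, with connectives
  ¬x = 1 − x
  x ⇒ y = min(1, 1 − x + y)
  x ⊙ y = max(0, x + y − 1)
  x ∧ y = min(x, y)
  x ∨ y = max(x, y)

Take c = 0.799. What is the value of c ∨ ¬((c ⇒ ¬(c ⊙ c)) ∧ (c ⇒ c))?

0.799

c ⊙ c = max(0, 0.799 + 0.799 − 1) = max(0, 0.598) = 0.598
¬(c ⊙ c) = 1 − 0.598 = 0.402
c ⇒ ¬(c ⊙ c) = min(1, 1 − 0.799 + 0.402) = min(1, 0.603) = 0.603
c ⇒ c = min(1, 1 − 0.799 + 0.799) = min(1, 1.000) = 1.000
(c ⇒ ¬(c ⊙ c)) ∧ (c ⇒ c) = min(0.603, 1.000) = 0.603
¬((c ⇒ ¬(c ⊙ c)) ∧ (c ⇒ c)) = 1 − 0.603 = 0.397
c ∨ ¬((c ⇒ ¬(c ⊙ c)) ∧ (c ⇒ c)) = max(0.799, 0.397) = 0.799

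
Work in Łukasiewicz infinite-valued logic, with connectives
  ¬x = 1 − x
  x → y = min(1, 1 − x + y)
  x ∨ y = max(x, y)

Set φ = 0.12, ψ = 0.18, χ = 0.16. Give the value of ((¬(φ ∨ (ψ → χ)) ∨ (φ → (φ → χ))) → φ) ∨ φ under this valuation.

ψ → χ = min(1, 1 − 0.18 + 0.16) = min(1, 0.98) = 0.98
φ ∨ (ψ → χ) = max(0.12, 0.98) = 0.98
¬(φ ∨ (ψ → χ)) = 1 − 0.98 = 0.02
φ → χ = min(1, 1 − 0.12 + 0.16) = min(1, 1.04) = 1.00
φ → (φ → χ) = min(1, 1 − 0.12 + 1.00) = min(1, 1.88) = 1.00
¬(φ ∨ (ψ → χ)) ∨ (φ → (φ → χ)) = max(0.02, 1.00) = 1.00
(¬(φ ∨ (ψ → χ)) ∨ (φ → (φ → χ))) → φ = min(1, 1 − 1.00 + 0.12) = min(1, 0.12) = 0.12
((¬(φ ∨ (ψ → χ)) ∨ (φ → (φ → χ))) → φ) ∨ φ = max(0.12, 0.12) = 0.12

0.12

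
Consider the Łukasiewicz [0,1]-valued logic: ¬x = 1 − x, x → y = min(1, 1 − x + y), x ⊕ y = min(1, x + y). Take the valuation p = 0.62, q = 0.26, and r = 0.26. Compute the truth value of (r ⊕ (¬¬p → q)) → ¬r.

¬p = 1 − 0.62 = 0.38
¬¬p = 1 − 0.38 = 0.62
¬¬p → q = min(1, 1 − 0.62 + 0.26) = min(1, 0.64) = 0.64
r ⊕ (¬¬p → q) = min(1, 0.26 + 0.64) = min(1, 0.90) = 0.90
¬r = 1 − 0.26 = 0.74
(r ⊕ (¬¬p → q)) → ¬r = min(1, 1 − 0.90 + 0.74) = min(1, 0.84) = 0.84

0.84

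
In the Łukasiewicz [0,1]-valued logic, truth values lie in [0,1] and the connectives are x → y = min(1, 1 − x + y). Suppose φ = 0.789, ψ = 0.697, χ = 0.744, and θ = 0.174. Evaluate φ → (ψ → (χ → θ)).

0.944

χ → θ = min(1, 1 − 0.744 + 0.174) = min(1, 0.430) = 0.430
ψ → (χ → θ) = min(1, 1 − 0.697 + 0.430) = min(1, 0.733) = 0.733
φ → (ψ → (χ → θ)) = min(1, 1 − 0.789 + 0.733) = min(1, 0.944) = 0.944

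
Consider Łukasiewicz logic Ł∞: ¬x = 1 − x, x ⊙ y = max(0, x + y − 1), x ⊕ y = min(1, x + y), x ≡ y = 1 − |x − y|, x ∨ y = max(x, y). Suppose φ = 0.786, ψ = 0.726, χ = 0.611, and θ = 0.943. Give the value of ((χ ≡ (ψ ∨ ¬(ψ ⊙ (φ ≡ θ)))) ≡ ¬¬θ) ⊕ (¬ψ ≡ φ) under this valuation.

1.000

φ ≡ θ = 1 − |0.786 − 0.943| = 1 − 0.157 = 0.843
ψ ⊙ (φ ≡ θ) = max(0, 0.726 + 0.843 − 1) = max(0, 0.569) = 0.569
¬(ψ ⊙ (φ ≡ θ)) = 1 − 0.569 = 0.431
ψ ∨ ¬(ψ ⊙ (φ ≡ θ)) = max(0.726, 0.431) = 0.726
χ ≡ (ψ ∨ ¬(ψ ⊙ (φ ≡ θ))) = 1 − |0.611 − 0.726| = 1 − 0.115 = 0.885
¬θ = 1 − 0.943 = 0.057
¬¬θ = 1 − 0.057 = 0.943
(χ ≡ (ψ ∨ ¬(ψ ⊙ (φ ≡ θ)))) ≡ ¬¬θ = 1 − |0.885 − 0.943| = 1 − 0.058 = 0.942
¬ψ = 1 − 0.726 = 0.274
¬ψ ≡ φ = 1 − |0.274 − 0.786| = 1 − 0.512 = 0.488
((χ ≡ (ψ ∨ ¬(ψ ⊙ (φ ≡ θ)))) ≡ ¬¬θ) ⊕ (¬ψ ≡ φ) = min(1, 0.942 + 0.488) = min(1, 1.430) = 1.000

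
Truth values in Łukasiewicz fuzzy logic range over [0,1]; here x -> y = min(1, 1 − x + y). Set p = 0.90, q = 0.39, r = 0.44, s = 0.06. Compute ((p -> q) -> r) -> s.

0.11

p -> q = min(1, 1 − 0.90 + 0.39) = min(1, 0.49) = 0.49
(p -> q) -> r = min(1, 1 − 0.49 + 0.44) = min(1, 0.95) = 0.95
((p -> q) -> r) -> s = min(1, 1 − 0.95 + 0.06) = min(1, 0.11) = 0.11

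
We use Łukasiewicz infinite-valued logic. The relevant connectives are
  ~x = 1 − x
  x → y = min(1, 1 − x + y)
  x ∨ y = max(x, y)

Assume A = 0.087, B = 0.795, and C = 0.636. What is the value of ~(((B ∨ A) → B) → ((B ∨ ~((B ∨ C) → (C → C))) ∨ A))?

B ∨ A = max(0.795, 0.087) = 0.795
(B ∨ A) → B = min(1, 1 − 0.795 + 0.795) = min(1, 1.000) = 1.000
B ∨ C = max(0.795, 0.636) = 0.795
C → C = min(1, 1 − 0.636 + 0.636) = min(1, 1.000) = 1.000
(B ∨ C) → (C → C) = min(1, 1 − 0.795 + 1.000) = min(1, 1.205) = 1.000
~((B ∨ C) → (C → C)) = 1 − 1.000 = 0.000
B ∨ ~((B ∨ C) → (C → C)) = max(0.795, 0.000) = 0.795
(B ∨ ~((B ∨ C) → (C → C))) ∨ A = max(0.795, 0.087) = 0.795
((B ∨ A) → B) → ((B ∨ ~((B ∨ C) → (C → C))) ∨ A) = min(1, 1 − 1.000 + 0.795) = min(1, 0.795) = 0.795
~(((B ∨ A) → B) → ((B ∨ ~((B ∨ C) → (C → C))) ∨ A)) = 1 − 0.795 = 0.205

0.205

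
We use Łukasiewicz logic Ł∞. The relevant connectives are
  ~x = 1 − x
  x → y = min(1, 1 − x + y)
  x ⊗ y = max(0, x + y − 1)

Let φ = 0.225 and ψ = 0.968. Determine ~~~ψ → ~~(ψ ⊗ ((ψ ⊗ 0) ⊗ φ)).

~ψ = 1 − 0.968 = 0.032
~~ψ = 1 − 0.032 = 0.968
~~~ψ = 1 − 0.968 = 0.032
ψ ⊗ 0 = max(0, 0.968 + 0.000 − 1) = max(0, -0.032) = 0.000
(ψ ⊗ 0) ⊗ φ = max(0, 0.000 + 0.225 − 1) = max(0, -0.775) = 0.000
ψ ⊗ ((ψ ⊗ 0) ⊗ φ) = max(0, 0.968 + 0.000 − 1) = max(0, -0.032) = 0.000
~(ψ ⊗ ((ψ ⊗ 0) ⊗ φ)) = 1 − 0.000 = 1.000
~~(ψ ⊗ ((ψ ⊗ 0) ⊗ φ)) = 1 − 1.000 = 0.000
~~~ψ → ~~(ψ ⊗ ((ψ ⊗ 0) ⊗ φ)) = min(1, 1 − 0.032 + 0.000) = min(1, 0.968) = 0.968

0.968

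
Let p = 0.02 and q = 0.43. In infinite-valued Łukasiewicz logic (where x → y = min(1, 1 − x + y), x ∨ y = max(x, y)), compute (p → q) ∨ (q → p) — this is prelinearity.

1.00

p → q = min(1, 1 − 0.02 + 0.43) = min(1, 1.41) = 1.00
q → p = min(1, 1 − 0.43 + 0.02) = min(1, 0.59) = 0.59
(p → q) ∨ (q → p) = max(1.00, 0.59) = 1.00
(As expected: a Ł∞-tautology — holds in every MV-chain.)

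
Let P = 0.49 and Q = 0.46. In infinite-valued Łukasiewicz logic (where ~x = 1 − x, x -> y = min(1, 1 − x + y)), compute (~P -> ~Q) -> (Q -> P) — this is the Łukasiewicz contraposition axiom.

~P = 1 − 0.49 = 0.51
~Q = 1 − 0.46 = 0.54
~P -> ~Q = min(1, 1 − 0.51 + 0.54) = min(1, 1.03) = 1.00
Q -> P = min(1, 1 − 0.46 + 0.49) = min(1, 1.03) = 1.00
(~P -> ~Q) -> (Q -> P) = min(1, 1 − 1.00 + 1.00) = min(1, 1.00) = 1.00
(As expected: an axiom of Ł∞, always 1.)

1.00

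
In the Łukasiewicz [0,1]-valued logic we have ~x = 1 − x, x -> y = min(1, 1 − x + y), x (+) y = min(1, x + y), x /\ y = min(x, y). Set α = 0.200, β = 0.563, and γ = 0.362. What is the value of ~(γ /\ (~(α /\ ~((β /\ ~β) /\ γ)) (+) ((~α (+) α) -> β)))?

0.638

~β = 1 − 0.563 = 0.437
β /\ ~β = min(0.563, 0.437) = 0.437
(β /\ ~β) /\ γ = min(0.437, 0.362) = 0.362
~((β /\ ~β) /\ γ) = 1 − 0.362 = 0.638
α /\ ~((β /\ ~β) /\ γ) = min(0.200, 0.638) = 0.200
~(α /\ ~((β /\ ~β) /\ γ)) = 1 − 0.200 = 0.800
~α = 1 − 0.200 = 0.800
~α (+) α = min(1, 0.800 + 0.200) = min(1, 1.000) = 1.000
(~α (+) α) -> β = min(1, 1 − 1.000 + 0.563) = min(1, 0.563) = 0.563
~(α /\ ~((β /\ ~β) /\ γ)) (+) ((~α (+) α) -> β) = min(1, 0.800 + 0.563) = min(1, 1.363) = 1.000
γ /\ (~(α /\ ~((β /\ ~β) /\ γ)) (+) ((~α (+) α) -> β)) = min(0.362, 1.000) = 0.362
~(γ /\ (~(α /\ ~((β /\ ~β) /\ γ)) (+) ((~α (+) α) -> β))) = 1 − 0.362 = 0.638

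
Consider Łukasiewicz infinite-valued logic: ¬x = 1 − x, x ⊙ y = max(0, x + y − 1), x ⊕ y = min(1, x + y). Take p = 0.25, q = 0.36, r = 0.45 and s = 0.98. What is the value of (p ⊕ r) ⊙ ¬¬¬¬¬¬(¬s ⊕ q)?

0.08

p ⊕ r = min(1, 0.25 + 0.45) = min(1, 0.70) = 0.70
¬s = 1 − 0.98 = 0.02
¬s ⊕ q = min(1, 0.02 + 0.36) = min(1, 0.38) = 0.38
¬(¬s ⊕ q) = 1 − 0.38 = 0.62
¬¬(¬s ⊕ q) = 1 − 0.62 = 0.38
¬¬¬(¬s ⊕ q) = 1 − 0.38 = 0.62
¬¬¬¬(¬s ⊕ q) = 1 − 0.62 = 0.38
¬¬¬¬¬(¬s ⊕ q) = 1 − 0.38 = 0.62
¬¬¬¬¬¬(¬s ⊕ q) = 1 − 0.62 = 0.38
(p ⊕ r) ⊙ ¬¬¬¬¬¬(¬s ⊕ q) = max(0, 0.70 + 0.38 − 1) = max(0, 0.08) = 0.08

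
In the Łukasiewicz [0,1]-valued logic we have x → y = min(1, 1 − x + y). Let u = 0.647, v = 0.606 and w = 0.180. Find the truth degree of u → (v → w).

0.927

v → w = min(1, 1 − 0.606 + 0.180) = min(1, 0.574) = 0.574
u → (v → w) = min(1, 1 − 0.647 + 0.574) = min(1, 0.927) = 0.927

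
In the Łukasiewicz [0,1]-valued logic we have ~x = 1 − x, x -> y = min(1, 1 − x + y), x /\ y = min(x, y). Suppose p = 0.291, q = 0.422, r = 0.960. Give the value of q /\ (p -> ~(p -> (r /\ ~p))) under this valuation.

0.422

~p = 1 − 0.291 = 0.709
r /\ ~p = min(0.960, 0.709) = 0.709
p -> (r /\ ~p) = min(1, 1 − 0.291 + 0.709) = min(1, 1.418) = 1.000
~(p -> (r /\ ~p)) = 1 − 1.000 = 0.000
p -> ~(p -> (r /\ ~p)) = min(1, 1 − 0.291 + 0.000) = min(1, 0.709) = 0.709
q /\ (p -> ~(p -> (r /\ ~p))) = min(0.422, 0.709) = 0.422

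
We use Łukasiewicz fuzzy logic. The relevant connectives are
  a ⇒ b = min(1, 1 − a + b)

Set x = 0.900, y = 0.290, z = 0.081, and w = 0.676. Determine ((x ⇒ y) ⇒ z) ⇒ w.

x ⇒ y = min(1, 1 − 0.900 + 0.290) = min(1, 0.390) = 0.390
(x ⇒ y) ⇒ z = min(1, 1 − 0.390 + 0.081) = min(1, 0.691) = 0.691
((x ⇒ y) ⇒ z) ⇒ w = min(1, 1 − 0.691 + 0.676) = min(1, 0.985) = 0.985

0.985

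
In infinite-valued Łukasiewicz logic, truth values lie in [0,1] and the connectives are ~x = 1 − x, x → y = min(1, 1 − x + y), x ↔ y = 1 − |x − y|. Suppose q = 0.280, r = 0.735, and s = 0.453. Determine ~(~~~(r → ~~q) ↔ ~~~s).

0.092

~q = 1 − 0.280 = 0.720
~~q = 1 − 0.720 = 0.280
r → ~~q = min(1, 1 − 0.735 + 0.280) = min(1, 0.545) = 0.545
~(r → ~~q) = 1 − 0.545 = 0.455
~~(r → ~~q) = 1 − 0.455 = 0.545
~~~(r → ~~q) = 1 − 0.545 = 0.455
~s = 1 − 0.453 = 0.547
~~s = 1 − 0.547 = 0.453
~~~s = 1 − 0.453 = 0.547
~~~(r → ~~q) ↔ ~~~s = 1 − |0.455 − 0.547| = 1 − 0.092 = 0.908
~(~~~(r → ~~q) ↔ ~~~s) = 1 − 0.908 = 0.092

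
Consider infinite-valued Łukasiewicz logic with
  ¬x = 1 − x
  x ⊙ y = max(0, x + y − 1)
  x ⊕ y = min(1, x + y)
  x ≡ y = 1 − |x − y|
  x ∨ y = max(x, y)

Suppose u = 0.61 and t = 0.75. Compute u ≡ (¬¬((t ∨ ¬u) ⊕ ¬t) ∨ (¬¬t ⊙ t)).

¬u = 1 − 0.61 = 0.39
t ∨ ¬u = max(0.75, 0.39) = 0.75
¬t = 1 − 0.75 = 0.25
(t ∨ ¬u) ⊕ ¬t = min(1, 0.75 + 0.25) = min(1, 1.00) = 1.00
¬((t ∨ ¬u) ⊕ ¬t) = 1 − 1.00 = 0.00
¬¬((t ∨ ¬u) ⊕ ¬t) = 1 − 0.00 = 1.00
¬¬t = 1 − 0.25 = 0.75
¬¬t ⊙ t = max(0, 0.75 + 0.75 − 1) = max(0, 0.50) = 0.50
¬¬((t ∨ ¬u) ⊕ ¬t) ∨ (¬¬t ⊙ t) = max(1.00, 0.50) = 1.00
u ≡ (¬¬((t ∨ ¬u) ⊕ ¬t) ∨ (¬¬t ⊙ t)) = 1 − |0.61 − 1.00| = 1 − 0.39 = 0.61

0.61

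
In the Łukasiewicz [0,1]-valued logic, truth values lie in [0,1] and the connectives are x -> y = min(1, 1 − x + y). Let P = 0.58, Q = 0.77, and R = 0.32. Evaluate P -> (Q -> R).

Q -> R = min(1, 1 − 0.77 + 0.32) = min(1, 0.55) = 0.55
P -> (Q -> R) = min(1, 1 − 0.58 + 0.55) = min(1, 0.97) = 0.97

0.97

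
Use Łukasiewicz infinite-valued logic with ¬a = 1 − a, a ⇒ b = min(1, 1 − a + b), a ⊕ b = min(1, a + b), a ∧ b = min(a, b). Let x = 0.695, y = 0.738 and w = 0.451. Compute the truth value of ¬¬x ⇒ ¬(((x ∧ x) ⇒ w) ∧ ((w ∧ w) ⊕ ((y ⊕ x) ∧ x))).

¬x = 1 − 0.695 = 0.305
¬¬x = 1 − 0.305 = 0.695
x ∧ x = min(0.695, 0.695) = 0.695
(x ∧ x) ⇒ w = min(1, 1 − 0.695 + 0.451) = min(1, 0.756) = 0.756
w ∧ w = min(0.451, 0.451) = 0.451
y ⊕ x = min(1, 0.738 + 0.695) = min(1, 1.433) = 1.000
(y ⊕ x) ∧ x = min(1.000, 0.695) = 0.695
(w ∧ w) ⊕ ((y ⊕ x) ∧ x) = min(1, 0.451 + 0.695) = min(1, 1.146) = 1.000
((x ∧ x) ⇒ w) ∧ ((w ∧ w) ⊕ ((y ⊕ x) ∧ x)) = min(0.756, 1.000) = 0.756
¬(((x ∧ x) ⇒ w) ∧ ((w ∧ w) ⊕ ((y ⊕ x) ∧ x))) = 1 − 0.756 = 0.244
¬¬x ⇒ ¬(((x ∧ x) ⇒ w) ∧ ((w ∧ w) ⊕ ((y ⊕ x) ∧ x))) = min(1, 1 − 0.695 + 0.244) = min(1, 0.549) = 0.549

0.549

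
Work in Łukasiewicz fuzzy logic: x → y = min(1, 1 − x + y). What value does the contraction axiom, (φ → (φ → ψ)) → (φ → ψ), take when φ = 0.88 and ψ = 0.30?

φ → ψ = min(1, 1 − 0.88 + 0.30) = min(1, 0.42) = 0.42
φ → (φ → ψ) = min(1, 1 − 0.88 + 0.42) = min(1, 0.54) = 0.54
(φ → (φ → ψ)) → (φ → ψ) = min(1, 1 − 0.54 + 0.42) = min(1, 0.88) = 0.88
(The value 0.88 < 1 shows this instance is not satisfied; fails in Ł∞ (the t-norm is not idempotent).)

0.88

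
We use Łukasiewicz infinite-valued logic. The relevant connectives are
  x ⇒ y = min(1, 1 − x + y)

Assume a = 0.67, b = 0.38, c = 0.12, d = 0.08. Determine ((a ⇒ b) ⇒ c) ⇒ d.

a ⇒ b = min(1, 1 − 0.67 + 0.38) = min(1, 0.71) = 0.71
(a ⇒ b) ⇒ c = min(1, 1 − 0.71 + 0.12) = min(1, 0.41) = 0.41
((a ⇒ b) ⇒ c) ⇒ d = min(1, 1 − 0.41 + 0.08) = min(1, 0.67) = 0.67

0.67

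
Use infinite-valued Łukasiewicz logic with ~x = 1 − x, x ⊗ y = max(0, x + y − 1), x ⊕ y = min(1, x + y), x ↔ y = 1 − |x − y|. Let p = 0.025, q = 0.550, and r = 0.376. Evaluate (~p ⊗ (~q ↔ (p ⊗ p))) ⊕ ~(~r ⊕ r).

~p = 1 − 0.025 = 0.975
~q = 1 − 0.550 = 0.450
p ⊗ p = max(0, 0.025 + 0.025 − 1) = max(0, -0.950) = 0.000
~q ↔ (p ⊗ p) = 1 − |0.450 − 0.000| = 1 − 0.450 = 0.550
~p ⊗ (~q ↔ (p ⊗ p)) = max(0, 0.975 + 0.550 − 1) = max(0, 0.525) = 0.525
~r = 1 − 0.376 = 0.624
~r ⊕ r = min(1, 0.624 + 0.376) = min(1, 1.000) = 1.000
~(~r ⊕ r) = 1 − 1.000 = 0.000
(~p ⊗ (~q ↔ (p ⊗ p))) ⊕ ~(~r ⊕ r) = min(1, 0.525 + 0.000) = min(1, 0.525) = 0.525

0.525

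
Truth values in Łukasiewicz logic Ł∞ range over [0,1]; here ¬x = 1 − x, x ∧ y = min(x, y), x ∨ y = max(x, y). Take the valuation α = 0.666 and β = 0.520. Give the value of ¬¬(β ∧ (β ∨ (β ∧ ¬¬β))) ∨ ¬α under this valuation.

0.520

¬β = 1 − 0.520 = 0.480
¬¬β = 1 − 0.480 = 0.520
β ∧ ¬¬β = min(0.520, 0.520) = 0.520
β ∨ (β ∧ ¬¬β) = max(0.520, 0.520) = 0.520
β ∧ (β ∨ (β ∧ ¬¬β)) = min(0.520, 0.520) = 0.520
¬(β ∧ (β ∨ (β ∧ ¬¬β))) = 1 − 0.520 = 0.480
¬¬(β ∧ (β ∨ (β ∧ ¬¬β))) = 1 − 0.480 = 0.520
¬α = 1 − 0.666 = 0.334
¬¬(β ∧ (β ∨ (β ∧ ¬¬β))) ∨ ¬α = max(0.520, 0.334) = 0.520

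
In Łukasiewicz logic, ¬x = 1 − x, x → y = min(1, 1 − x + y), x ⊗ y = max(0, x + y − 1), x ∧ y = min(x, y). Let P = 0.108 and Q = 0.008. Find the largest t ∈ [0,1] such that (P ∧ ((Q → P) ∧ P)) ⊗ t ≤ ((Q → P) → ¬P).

Q → P = min(1, 1 − 0.008 + 0.108) = min(1, 1.100) = 1.000
(Q → P) ∧ P = min(1.000, 0.108) = 0.108
P ∧ ((Q → P) ∧ P) = min(0.108, 0.108) = 0.108
So the left factor is P ∧ ((Q → P) ∧ P) = 0.108.
¬P = 1 − 0.108 = 0.892
(Q → P) → ¬P = min(1, 1 − 1.000 + 0.892) = min(1, 0.892) = 0.892
So the right-hand bound is (Q → P) → ¬P = 0.892.
The residuum of the Łukasiewicz t-norm gives the supremum: min(1, 1 − 0.108 + 0.892).
1 − 0.108 + 0.892 = 1.784, so t = min(1, 1.784) = 1.000.
Check: 0.108 ⊗ 1.000 = max(0, 0.108) = 0.108 ≤ 0.892.

1.000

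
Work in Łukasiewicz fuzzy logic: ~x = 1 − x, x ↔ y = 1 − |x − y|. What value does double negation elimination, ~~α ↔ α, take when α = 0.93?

~α = 1 − 0.93 = 0.07
~~α = 1 − 0.07 = 0.93
~~α ↔ α = 1 − |0.93 − 0.93| = 1 − 0.00 = 1.00
(As expected: always 1 in Ł∞ since negation is involutive.)

1.00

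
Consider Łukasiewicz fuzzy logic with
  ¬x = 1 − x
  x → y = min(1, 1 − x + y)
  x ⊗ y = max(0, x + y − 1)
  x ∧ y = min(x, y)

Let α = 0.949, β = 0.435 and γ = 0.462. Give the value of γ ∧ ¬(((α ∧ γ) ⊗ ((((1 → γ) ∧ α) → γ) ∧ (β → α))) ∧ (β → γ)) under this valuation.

0.462

α ∧ γ = min(0.949, 0.462) = 0.462
1 → γ = min(1, 1 − 1.000 + 0.462) = min(1, 0.462) = 0.462
(1 → γ) ∧ α = min(0.462, 0.949) = 0.462
((1 → γ) ∧ α) → γ = min(1, 1 − 0.462 + 0.462) = min(1, 1.000) = 1.000
β → α = min(1, 1 − 0.435 + 0.949) = min(1, 1.514) = 1.000
(((1 → γ) ∧ α) → γ) ∧ (β → α) = min(1.000, 1.000) = 1.000
(α ∧ γ) ⊗ ((((1 → γ) ∧ α) → γ) ∧ (β → α)) = max(0, 0.462 + 1.000 − 1) = max(0, 0.462) = 0.462
β → γ = min(1, 1 − 0.435 + 0.462) = min(1, 1.027) = 1.000
((α ∧ γ) ⊗ ((((1 → γ) ∧ α) → γ) ∧ (β → α))) ∧ (β → γ) = min(0.462, 1.000) = 0.462
¬(((α ∧ γ) ⊗ ((((1 → γ) ∧ α) → γ) ∧ (β → α))) ∧ (β → γ)) = 1 − 0.462 = 0.538
γ ∧ ¬(((α ∧ γ) ⊗ ((((1 → γ) ∧ α) → γ) ∧ (β → α))) ∧ (β → γ)) = min(0.462, 0.538) = 0.462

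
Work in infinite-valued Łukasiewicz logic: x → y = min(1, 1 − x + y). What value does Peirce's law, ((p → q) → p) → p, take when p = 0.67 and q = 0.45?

0.78

p → q = min(1, 1 − 0.67 + 0.45) = min(1, 0.78) = 0.78
(p → q) → p = min(1, 1 − 0.78 + 0.67) = min(1, 0.89) = 0.89
((p → q) → p) → p = min(1, 1 − 0.89 + 0.67) = min(1, 0.78) = 0.78
(The value 0.78 < 1 shows this instance is not satisfied; not a Ł∞-tautology in general.)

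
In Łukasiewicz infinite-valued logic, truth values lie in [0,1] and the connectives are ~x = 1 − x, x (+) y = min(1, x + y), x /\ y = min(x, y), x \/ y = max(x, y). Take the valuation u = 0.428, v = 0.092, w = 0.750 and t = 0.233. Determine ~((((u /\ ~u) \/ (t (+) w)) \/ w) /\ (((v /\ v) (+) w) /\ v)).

~u = 1 − 0.428 = 0.572
u /\ ~u = min(0.428, 0.572) = 0.428
t (+) w = min(1, 0.233 + 0.750) = min(1, 0.983) = 0.983
(u /\ ~u) \/ (t (+) w) = max(0.428, 0.983) = 0.983
((u /\ ~u) \/ (t (+) w)) \/ w = max(0.983, 0.750) = 0.983
v /\ v = min(0.092, 0.092) = 0.092
(v /\ v) (+) w = min(1, 0.092 + 0.750) = min(1, 0.842) = 0.842
((v /\ v) (+) w) /\ v = min(0.842, 0.092) = 0.092
(((u /\ ~u) \/ (t (+) w)) \/ w) /\ (((v /\ v) (+) w) /\ v) = min(0.983, 0.092) = 0.092
~((((u /\ ~u) \/ (t (+) w)) \/ w) /\ (((v /\ v) (+) w) /\ v)) = 1 − 0.092 = 0.908

0.908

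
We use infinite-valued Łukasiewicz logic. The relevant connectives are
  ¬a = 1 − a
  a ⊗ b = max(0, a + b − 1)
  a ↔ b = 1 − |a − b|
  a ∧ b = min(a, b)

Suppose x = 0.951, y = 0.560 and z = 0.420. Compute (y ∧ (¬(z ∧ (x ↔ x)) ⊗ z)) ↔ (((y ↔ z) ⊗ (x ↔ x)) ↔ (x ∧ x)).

0.091

x ↔ x = 1 − |0.951 − 0.951| = 1 − 0.000 = 1.000
z ∧ (x ↔ x) = min(0.420, 1.000) = 0.420
¬(z ∧ (x ↔ x)) = 1 − 0.420 = 0.580
¬(z ∧ (x ↔ x)) ⊗ z = max(0, 0.580 + 0.420 − 1) = max(0, 0.000) = 0.000
y ∧ (¬(z ∧ (x ↔ x)) ⊗ z) = min(0.560, 0.000) = 0.000
y ↔ z = 1 − |0.560 − 0.420| = 1 − 0.140 = 0.860
(y ↔ z) ⊗ (x ↔ x) = max(0, 0.860 + 1.000 − 1) = max(0, 0.860) = 0.860
x ∧ x = min(0.951, 0.951) = 0.951
((y ↔ z) ⊗ (x ↔ x)) ↔ (x ∧ x) = 1 − |0.860 − 0.951| = 1 − 0.091 = 0.909
(y ∧ (¬(z ∧ (x ↔ x)) ⊗ z)) ↔ (((y ↔ z) ⊗ (x ↔ x)) ↔ (x ∧ x)) = 1 − |0.000 − 0.909| = 1 − 0.909 = 0.091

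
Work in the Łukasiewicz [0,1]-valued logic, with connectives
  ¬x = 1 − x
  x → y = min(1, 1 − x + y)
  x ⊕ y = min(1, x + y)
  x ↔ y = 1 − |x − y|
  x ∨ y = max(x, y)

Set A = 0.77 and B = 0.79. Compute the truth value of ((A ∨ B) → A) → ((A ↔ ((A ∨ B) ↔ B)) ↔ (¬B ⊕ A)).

A ∨ B = max(0.77, 0.79) = 0.79
(A ∨ B) → A = min(1, 1 − 0.79 + 0.77) = min(1, 0.98) = 0.98
(A ∨ B) ↔ B = 1 − |0.79 − 0.79| = 1 − 0.00 = 1.00
A ↔ ((A ∨ B) ↔ B) = 1 − |0.77 − 1.00| = 1 − 0.23 = 0.77
¬B = 1 − 0.79 = 0.21
¬B ⊕ A = min(1, 0.21 + 0.77) = min(1, 0.98) = 0.98
(A ↔ ((A ∨ B) ↔ B)) ↔ (¬B ⊕ A) = 1 − |0.77 − 0.98| = 1 − 0.21 = 0.79
((A ∨ B) → A) → ((A ↔ ((A ∨ B) ↔ B)) ↔ (¬B ⊕ A)) = min(1, 1 − 0.98 + 0.79) = min(1, 0.81) = 0.81

0.81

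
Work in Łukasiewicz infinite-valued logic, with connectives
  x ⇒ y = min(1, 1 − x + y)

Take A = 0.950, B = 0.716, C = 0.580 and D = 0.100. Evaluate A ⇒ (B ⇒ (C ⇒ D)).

0.854

C ⇒ D = min(1, 1 − 0.580 + 0.100) = min(1, 0.520) = 0.520
B ⇒ (C ⇒ D) = min(1, 1 − 0.716 + 0.520) = min(1, 0.804) = 0.804
A ⇒ (B ⇒ (C ⇒ D)) = min(1, 1 − 0.950 + 0.804) = min(1, 0.854) = 0.854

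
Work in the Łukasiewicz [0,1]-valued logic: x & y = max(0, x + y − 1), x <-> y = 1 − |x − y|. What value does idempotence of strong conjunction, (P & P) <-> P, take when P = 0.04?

P & P = max(0, 0.04 + 0.04 − 1) = max(0, -0.92) = 0.00
(P & P) <-> P = 1 − |0.00 − 0.04| = 1 − 0.04 = 0.96
(The value 0.96 < 1 shows this instance is not satisfied; fails in Ł∞ since a ⊗ a = max(0, 2a−1) ≠ a in general.)

0.96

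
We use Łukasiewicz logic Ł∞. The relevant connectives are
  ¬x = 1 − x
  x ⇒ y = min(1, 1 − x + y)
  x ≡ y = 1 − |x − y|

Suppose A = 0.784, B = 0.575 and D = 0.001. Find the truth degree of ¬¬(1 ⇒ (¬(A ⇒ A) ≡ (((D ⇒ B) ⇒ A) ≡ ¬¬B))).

0.209

A ⇒ A = min(1, 1 − 0.784 + 0.784) = min(1, 1.000) = 1.000
¬(A ⇒ A) = 1 − 1.000 = 0.000
D ⇒ B = min(1, 1 − 0.001 + 0.575) = min(1, 1.574) = 1.000
(D ⇒ B) ⇒ A = min(1, 1 − 1.000 + 0.784) = min(1, 0.784) = 0.784
¬B = 1 − 0.575 = 0.425
¬¬B = 1 − 0.425 = 0.575
((D ⇒ B) ⇒ A) ≡ ¬¬B = 1 − |0.784 − 0.575| = 1 − 0.209 = 0.791
¬(A ⇒ A) ≡ (((D ⇒ B) ⇒ A) ≡ ¬¬B) = 1 − |0.000 − 0.791| = 1 − 0.791 = 0.209
1 ⇒ (¬(A ⇒ A) ≡ (((D ⇒ B) ⇒ A) ≡ ¬¬B)) = min(1, 1 − 1.000 + 0.209) = min(1, 0.209) = 0.209
¬(1 ⇒ (¬(A ⇒ A) ≡ (((D ⇒ B) ⇒ A) ≡ ¬¬B))) = 1 − 0.209 = 0.791
¬¬(1 ⇒ (¬(A ⇒ A) ≡ (((D ⇒ B) ⇒ A) ≡ ¬¬B))) = 1 − 0.791 = 0.209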